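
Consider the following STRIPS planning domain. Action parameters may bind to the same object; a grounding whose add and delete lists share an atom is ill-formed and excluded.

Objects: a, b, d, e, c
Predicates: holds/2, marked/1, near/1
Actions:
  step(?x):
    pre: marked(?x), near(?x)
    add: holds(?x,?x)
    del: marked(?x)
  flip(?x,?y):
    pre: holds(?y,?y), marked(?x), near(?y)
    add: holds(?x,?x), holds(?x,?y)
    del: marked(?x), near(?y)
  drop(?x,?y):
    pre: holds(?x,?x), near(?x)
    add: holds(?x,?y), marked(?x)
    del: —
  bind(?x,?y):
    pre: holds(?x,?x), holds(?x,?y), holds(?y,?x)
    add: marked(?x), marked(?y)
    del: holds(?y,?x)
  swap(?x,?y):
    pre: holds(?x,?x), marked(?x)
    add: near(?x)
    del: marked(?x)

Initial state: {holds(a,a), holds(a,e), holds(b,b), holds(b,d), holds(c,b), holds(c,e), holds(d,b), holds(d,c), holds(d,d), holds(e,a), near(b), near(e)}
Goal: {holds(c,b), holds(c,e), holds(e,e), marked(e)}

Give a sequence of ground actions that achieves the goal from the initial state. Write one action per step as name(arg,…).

bind(a,e); step(e); drop(e,a)

1. bind(a,e)  →  {holds(a,a), holds(a,e), holds(b,b), holds(b,d), holds(c,b), holds(c,e), holds(d,b), holds(d,c), holds(d,d), marked(a), marked(e), near(b), near(e)}
2. step(e)  →  {holds(a,a), holds(a,e), holds(b,b), holds(b,d), holds(c,b), holds(c,e), holds(d,b), holds(d,c), holds(d,d), holds(e,e), marked(a), near(b), near(e)}
3. drop(e,a)  →  {holds(a,a), holds(a,e), holds(b,b), holds(b,d), holds(c,b), holds(c,e), holds(d,b), holds(d,c), holds(d,d), holds(e,a), holds(e,e), marked(a), marked(e), near(b), near(e)}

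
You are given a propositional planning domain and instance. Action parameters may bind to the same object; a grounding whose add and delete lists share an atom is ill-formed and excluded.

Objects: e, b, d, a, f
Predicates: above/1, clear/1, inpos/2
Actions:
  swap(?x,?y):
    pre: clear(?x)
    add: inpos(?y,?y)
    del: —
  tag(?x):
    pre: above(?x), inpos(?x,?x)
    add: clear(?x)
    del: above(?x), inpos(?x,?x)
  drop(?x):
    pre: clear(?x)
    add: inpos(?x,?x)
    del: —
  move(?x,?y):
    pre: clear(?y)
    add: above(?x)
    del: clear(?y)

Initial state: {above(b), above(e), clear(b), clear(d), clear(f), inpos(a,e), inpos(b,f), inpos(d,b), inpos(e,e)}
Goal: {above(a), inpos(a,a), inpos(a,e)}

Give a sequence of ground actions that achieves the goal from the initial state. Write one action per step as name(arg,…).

swap(b,a); move(a,b)

1. swap(b,a)  →  {above(b), above(e), clear(b), clear(d), clear(f), inpos(a,a), inpos(a,e), inpos(b,f), inpos(d,b), inpos(e,e)}
2. move(a,b)  →  {above(a), above(b), above(e), clear(d), clear(f), inpos(a,a), inpos(a,e), inpos(b,f), inpos(d,b), inpos(e,e)}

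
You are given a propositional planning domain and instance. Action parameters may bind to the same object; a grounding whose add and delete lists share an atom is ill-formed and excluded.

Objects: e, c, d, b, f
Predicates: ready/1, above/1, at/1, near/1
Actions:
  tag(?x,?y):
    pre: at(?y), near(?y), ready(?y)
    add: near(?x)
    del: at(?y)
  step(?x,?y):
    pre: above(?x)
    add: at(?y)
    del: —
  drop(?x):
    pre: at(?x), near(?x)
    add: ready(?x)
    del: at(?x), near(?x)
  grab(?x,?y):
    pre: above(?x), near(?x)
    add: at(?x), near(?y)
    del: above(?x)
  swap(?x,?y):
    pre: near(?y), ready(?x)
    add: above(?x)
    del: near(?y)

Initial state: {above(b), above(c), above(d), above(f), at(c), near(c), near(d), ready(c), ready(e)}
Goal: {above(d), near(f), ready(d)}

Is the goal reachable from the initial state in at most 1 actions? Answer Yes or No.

No

1. tag(f,c)  →  {above(b), above(c), above(d), above(f), near(c), near(d), near(f), ready(c), ready(e)}
2. step(c,d)  →  {above(b), above(c), above(d), above(f), at(d), near(c), near(d), near(f), ready(c), ready(e)}
3. drop(d)  →  {above(b), above(c), above(d), above(f), near(c), near(f), ready(c), ready(d), ready(e)}
optimal plan length = 3; 3 > 1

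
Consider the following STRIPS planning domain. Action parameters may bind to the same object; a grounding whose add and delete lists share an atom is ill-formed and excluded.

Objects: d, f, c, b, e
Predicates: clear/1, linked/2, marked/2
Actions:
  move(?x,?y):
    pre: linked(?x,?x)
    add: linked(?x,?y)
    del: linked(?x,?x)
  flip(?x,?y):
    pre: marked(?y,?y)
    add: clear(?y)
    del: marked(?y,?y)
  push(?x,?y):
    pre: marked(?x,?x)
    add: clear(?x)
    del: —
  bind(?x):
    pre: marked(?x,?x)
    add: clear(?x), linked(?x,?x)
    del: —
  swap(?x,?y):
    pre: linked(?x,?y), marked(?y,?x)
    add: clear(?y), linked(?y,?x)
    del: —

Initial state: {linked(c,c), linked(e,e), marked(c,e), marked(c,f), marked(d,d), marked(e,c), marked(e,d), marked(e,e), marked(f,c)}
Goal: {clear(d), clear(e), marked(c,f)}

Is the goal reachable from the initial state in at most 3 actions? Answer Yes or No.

1. flip(d,d)  →  {clear(d), linked(c,c), linked(e,e), marked(c,e), marked(c,f), marked(e,c), marked(e,d), marked(e,e), marked(f,c)}
2. flip(d,e)  →  {clear(d), clear(e), linked(c,c), linked(e,e), marked(c,e), marked(c,f), marked(e,c), marked(e,d), marked(f,c)}
optimal plan length = 2; 2 ≤ 3

Yes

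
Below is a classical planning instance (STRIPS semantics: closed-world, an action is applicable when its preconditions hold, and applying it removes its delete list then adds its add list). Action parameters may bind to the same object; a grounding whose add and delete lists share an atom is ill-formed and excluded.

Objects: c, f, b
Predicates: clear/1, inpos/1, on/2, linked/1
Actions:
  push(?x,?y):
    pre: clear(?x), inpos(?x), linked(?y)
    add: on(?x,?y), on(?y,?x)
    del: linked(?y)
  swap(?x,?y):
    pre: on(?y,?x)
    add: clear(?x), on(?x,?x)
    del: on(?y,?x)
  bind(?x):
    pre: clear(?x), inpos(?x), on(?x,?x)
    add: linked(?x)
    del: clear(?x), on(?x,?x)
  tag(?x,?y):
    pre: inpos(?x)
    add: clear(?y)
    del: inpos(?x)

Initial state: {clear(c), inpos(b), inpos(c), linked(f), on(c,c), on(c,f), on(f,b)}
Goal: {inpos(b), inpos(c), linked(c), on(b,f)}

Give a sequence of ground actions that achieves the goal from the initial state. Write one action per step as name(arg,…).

swap(b,f); push(b,f); bind(c)

1. swap(b,f)  →  {clear(b), clear(c), inpos(b), inpos(c), linked(f), on(b,b), on(c,c), on(c,f)}
2. push(b,f)  →  {clear(b), clear(c), inpos(b), inpos(c), on(b,b), on(b,f), on(c,c), on(c,f), on(f,b)}
3. bind(c)  →  {clear(b), inpos(b), inpos(c), linked(c), on(b,b), on(b,f), on(c,f), on(f,b)}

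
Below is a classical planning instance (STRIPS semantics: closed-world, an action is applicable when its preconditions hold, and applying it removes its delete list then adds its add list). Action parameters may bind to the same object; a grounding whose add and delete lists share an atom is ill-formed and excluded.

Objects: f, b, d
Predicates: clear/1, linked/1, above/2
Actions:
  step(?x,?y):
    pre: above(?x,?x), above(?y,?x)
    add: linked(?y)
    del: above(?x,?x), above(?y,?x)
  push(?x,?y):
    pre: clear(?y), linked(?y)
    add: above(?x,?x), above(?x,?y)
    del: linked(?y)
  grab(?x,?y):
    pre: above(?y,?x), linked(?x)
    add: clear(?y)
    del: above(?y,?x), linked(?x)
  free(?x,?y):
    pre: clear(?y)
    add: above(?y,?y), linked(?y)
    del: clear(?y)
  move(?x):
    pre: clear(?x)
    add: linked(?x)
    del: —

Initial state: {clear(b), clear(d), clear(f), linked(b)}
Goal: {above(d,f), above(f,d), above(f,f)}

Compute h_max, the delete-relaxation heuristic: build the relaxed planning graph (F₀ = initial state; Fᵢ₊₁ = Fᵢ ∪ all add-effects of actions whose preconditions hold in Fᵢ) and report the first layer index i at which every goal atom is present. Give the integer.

2

F0 = init (4 atoms)
F1 = F0 ∪ {above(b,b), above(d,b), above(d,d), above(f,b), above(f,f), linked(d), linked(f)}  (11 atoms)
F2 = F1 ∪ {above(b,d), above(b,f), above(d,f), above(f,d)}  (15 atoms)
goal ⊆ F2  ⇒  h_max = 2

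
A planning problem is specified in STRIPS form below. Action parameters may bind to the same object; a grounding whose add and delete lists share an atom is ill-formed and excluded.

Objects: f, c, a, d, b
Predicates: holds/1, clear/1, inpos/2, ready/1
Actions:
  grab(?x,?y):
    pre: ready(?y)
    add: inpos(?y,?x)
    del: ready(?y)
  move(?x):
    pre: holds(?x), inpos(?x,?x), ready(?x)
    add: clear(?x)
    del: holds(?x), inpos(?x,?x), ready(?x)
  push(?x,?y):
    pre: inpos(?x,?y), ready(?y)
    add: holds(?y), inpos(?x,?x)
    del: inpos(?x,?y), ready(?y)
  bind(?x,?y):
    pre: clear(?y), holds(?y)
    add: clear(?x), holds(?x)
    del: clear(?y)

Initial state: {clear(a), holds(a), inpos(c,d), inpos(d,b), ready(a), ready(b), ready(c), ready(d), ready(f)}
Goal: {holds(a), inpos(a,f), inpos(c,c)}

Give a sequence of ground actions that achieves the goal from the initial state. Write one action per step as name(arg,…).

grab(f,a); grab(c,c)

1. grab(f,a)  →  {clear(a), holds(a), inpos(a,f), inpos(c,d), inpos(d,b), ready(b), ready(c), ready(d), ready(f)}
2. grab(c,c)  →  {clear(a), holds(a), inpos(a,f), inpos(c,c), inpos(c,d), inpos(d,b), ready(b), ready(d), ready(f)}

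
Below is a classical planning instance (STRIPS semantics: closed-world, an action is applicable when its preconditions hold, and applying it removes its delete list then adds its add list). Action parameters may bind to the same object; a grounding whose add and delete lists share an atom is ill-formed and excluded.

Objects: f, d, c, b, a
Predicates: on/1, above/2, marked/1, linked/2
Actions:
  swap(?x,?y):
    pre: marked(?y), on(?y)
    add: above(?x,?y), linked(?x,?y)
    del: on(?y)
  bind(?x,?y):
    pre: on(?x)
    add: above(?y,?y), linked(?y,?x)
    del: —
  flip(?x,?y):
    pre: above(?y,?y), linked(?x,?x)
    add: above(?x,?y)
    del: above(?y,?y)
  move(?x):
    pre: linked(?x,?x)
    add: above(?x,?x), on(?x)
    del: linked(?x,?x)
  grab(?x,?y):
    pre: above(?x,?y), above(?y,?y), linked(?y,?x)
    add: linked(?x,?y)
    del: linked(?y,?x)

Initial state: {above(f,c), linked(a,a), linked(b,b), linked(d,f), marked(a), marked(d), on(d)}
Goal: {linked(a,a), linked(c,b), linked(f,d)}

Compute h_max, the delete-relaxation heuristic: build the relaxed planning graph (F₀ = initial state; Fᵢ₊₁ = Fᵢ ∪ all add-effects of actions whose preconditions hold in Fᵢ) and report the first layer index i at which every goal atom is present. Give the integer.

F0 = init (7 atoms)
F1 = F0 ∪ {above(a,a), above(a,d), above(b,b), above(b,d), above(c,c), above(c,d), above(d,d), above(f,d), above(f,f), linked(a,d), linked(b,d), linked(c,d), linked(d,d), linked(f,d), on(a), on(b)}  (23 atoms)
F2 = F1 ∪ {above(a,b), above(a,c), above(a,f), above(b,a), above(b,c), above(b,f), above(c,a), above(d,a), above(d,b), above(d,c), above(d,f), above(f,a), linked(a,b), linked(b,a), linked(c,a), linked(c,b), linked(d,a), linked(d,b), linked(f,a), linked(f,b)}  (43 atoms)
goal ⊆ F2  ⇒  h_max = 2

2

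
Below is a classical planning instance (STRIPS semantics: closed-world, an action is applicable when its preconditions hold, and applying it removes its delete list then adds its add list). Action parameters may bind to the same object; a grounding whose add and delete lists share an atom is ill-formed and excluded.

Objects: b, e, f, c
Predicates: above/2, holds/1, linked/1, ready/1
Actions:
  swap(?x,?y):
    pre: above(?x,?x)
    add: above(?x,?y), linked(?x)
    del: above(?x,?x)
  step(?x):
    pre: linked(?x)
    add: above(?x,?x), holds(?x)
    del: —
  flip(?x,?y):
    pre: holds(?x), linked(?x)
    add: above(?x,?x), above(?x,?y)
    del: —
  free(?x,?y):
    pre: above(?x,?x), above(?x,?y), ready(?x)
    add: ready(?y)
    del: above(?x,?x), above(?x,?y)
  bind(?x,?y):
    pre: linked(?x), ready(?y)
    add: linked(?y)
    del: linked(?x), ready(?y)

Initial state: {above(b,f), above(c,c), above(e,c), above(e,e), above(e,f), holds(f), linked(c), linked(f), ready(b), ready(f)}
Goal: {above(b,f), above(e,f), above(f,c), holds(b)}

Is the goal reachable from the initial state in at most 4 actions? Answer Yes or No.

Yes

1. flip(f,c)  →  {above(b,f), above(c,c), above(e,c), above(e,e), above(e,f), above(f,c), above(f,f), holds(f), linked(c), linked(f), ready(b), ready(f)}
2. bind(f,b)  →  {above(b,f), above(c,c), above(e,c), above(e,e), above(e,f), above(f,c), above(f,f), holds(f), linked(b), linked(c), ready(f)}
3. step(b)  →  {above(b,b), above(b,f), above(c,c), above(e,c), above(e,e), above(e,f), above(f,c), above(f,f), holds(b), holds(f), linked(b), linked(c), ready(f)}
optimal plan length = 3; 3 ≤ 4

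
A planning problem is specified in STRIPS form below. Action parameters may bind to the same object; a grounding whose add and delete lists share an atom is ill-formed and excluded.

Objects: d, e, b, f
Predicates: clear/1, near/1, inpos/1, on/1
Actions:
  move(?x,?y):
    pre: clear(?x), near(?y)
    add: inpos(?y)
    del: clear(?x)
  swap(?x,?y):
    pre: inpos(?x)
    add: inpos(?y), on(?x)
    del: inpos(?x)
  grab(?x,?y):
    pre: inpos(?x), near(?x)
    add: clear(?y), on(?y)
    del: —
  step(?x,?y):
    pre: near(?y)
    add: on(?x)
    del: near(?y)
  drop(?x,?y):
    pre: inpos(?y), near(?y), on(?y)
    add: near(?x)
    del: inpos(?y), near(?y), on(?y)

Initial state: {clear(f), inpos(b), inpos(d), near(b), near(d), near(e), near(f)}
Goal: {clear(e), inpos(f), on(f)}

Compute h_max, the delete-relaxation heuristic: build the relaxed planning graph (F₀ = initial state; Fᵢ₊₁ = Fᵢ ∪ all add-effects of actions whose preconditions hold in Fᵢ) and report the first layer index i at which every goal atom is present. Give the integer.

1

F0 = init (7 atoms)
F1 = F0 ∪ {clear(b), clear(d), clear(e), inpos(e), inpos(f), on(b), on(d), on(e), on(f)}  (16 atoms)
goal ⊆ F1  ⇒  h_max = 1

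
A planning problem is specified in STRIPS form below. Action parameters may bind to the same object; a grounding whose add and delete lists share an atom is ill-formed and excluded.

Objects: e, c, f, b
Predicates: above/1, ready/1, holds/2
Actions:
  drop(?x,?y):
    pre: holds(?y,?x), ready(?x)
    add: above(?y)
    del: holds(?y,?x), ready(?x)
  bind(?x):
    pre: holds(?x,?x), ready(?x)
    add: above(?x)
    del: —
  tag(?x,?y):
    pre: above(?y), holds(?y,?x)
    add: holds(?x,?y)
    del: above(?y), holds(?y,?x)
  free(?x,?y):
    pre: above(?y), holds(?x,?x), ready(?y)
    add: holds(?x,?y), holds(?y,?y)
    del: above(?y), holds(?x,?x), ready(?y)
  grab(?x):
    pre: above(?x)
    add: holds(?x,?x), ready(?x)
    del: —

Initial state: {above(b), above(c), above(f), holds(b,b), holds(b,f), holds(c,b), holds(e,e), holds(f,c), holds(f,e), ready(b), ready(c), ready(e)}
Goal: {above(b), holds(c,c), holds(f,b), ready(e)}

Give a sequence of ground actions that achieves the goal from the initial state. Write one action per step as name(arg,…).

tag(f,b); drop(b,b); free(e,c)

1. tag(f,b)  →  {above(c), above(f), holds(b,b), holds(c,b), holds(e,e), holds(f,b), holds(f,c), holds(f,e), ready(b), ready(c), ready(e)}
2. drop(b,b)  →  {above(b), above(c), above(f), holds(c,b), holds(e,e), holds(f,b), holds(f,c), holds(f,e), ready(c), ready(e)}
3. free(e,c)  →  {above(b), above(f), holds(c,b), holds(c,c), holds(e,c), holds(f,b), holds(f,c), holds(f,e), ready(e)}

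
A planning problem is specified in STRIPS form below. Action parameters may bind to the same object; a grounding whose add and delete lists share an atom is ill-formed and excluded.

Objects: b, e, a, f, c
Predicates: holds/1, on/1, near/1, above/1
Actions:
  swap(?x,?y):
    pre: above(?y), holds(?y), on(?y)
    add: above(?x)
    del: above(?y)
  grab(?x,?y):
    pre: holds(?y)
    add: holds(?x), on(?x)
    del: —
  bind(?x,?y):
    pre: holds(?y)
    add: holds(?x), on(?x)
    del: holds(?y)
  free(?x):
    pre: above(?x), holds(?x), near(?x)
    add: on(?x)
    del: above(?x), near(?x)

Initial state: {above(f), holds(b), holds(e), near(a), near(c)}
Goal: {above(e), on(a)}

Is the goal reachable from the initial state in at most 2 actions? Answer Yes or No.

No

1. grab(a,b)  →  {above(f), holds(a), holds(b), holds(e), near(a), near(c), on(a)}
2. grab(f,b)  →  {above(f), holds(a), holds(b), holds(e), holds(f), near(a), near(c), on(a), on(f)}
3. swap(e,f)  →  {above(e), holds(a), holds(b), holds(e), holds(f), near(a), near(c), on(a), on(f)}
optimal plan length = 3; 3 > 2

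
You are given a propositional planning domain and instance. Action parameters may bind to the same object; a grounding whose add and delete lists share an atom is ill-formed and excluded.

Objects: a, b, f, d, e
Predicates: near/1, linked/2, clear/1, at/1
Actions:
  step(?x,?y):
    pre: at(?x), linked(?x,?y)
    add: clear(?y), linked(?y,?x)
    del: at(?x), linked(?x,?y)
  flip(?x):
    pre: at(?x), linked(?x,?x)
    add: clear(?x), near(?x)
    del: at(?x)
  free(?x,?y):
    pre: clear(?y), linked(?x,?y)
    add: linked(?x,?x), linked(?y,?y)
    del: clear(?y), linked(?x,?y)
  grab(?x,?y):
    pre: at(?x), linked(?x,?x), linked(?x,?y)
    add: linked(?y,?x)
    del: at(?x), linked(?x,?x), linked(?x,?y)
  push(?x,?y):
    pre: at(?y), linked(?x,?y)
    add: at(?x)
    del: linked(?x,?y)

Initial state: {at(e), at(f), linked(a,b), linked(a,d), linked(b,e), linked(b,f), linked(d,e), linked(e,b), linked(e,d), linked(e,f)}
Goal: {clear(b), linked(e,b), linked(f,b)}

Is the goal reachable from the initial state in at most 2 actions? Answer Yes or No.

1. push(b,e)  →  {at(b), at(e), at(f), linked(a,b), linked(a,d), linked(b,f), linked(d,e), linked(e,b), linked(e,d), linked(e,f)}
2. step(b,f)  →  {at(e), at(f), clear(f), linked(a,b), linked(a,d), linked(d,e), linked(e,b), linked(e,d), linked(e,f), linked(f,b)}
3. push(d,e)  →  {at(d), at(e), at(f), clear(f), linked(a,b), linked(a,d), linked(e,b), linked(e,d), linked(e,f), linked(f,b)}
4. push(a,d)  →  {at(a), at(d), at(e), at(f), clear(f), linked(a,b), linked(e,b), linked(e,d), linked(e,f), linked(f,b)}
5. step(a,b)  →  {at(d), at(e), at(f), clear(b), clear(f), linked(b,a), linked(e,b), linked(e,d), linked(e,f), linked(f,b)}
optimal plan length = 5; 5 > 2

No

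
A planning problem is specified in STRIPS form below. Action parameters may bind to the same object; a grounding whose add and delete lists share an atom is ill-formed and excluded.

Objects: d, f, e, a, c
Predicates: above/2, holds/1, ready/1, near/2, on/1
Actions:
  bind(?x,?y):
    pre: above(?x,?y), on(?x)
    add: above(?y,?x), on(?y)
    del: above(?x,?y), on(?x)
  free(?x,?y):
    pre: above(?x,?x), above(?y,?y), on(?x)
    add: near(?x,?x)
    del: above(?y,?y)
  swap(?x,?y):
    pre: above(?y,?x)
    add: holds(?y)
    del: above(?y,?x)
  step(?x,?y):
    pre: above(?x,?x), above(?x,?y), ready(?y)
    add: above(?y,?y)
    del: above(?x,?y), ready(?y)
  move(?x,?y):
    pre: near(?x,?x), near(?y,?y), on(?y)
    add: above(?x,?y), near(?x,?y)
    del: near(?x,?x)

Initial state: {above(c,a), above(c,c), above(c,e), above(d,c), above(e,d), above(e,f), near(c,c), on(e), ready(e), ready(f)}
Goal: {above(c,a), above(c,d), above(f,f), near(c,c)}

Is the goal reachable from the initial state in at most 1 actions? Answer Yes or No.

No

1. bind(e,d)  →  {above(c,a), above(c,c), above(c,e), above(d,c), above(d,e), above(e,f), near(c,c), on(d), ready(e), ready(f)}
2. bind(d,c)  →  {above(c,a), above(c,c), above(c,d), above(c,e), above(d,e), above(e,f), near(c,c), on(c), ready(e), ready(f)}
3. step(c,e)  →  {above(c,a), above(c,c), above(c,d), above(d,e), above(e,e), above(e,f), near(c,c), on(c), ready(f)}
4. step(e,f)  →  {above(c,a), above(c,c), above(c,d), above(d,e), above(e,e), above(f,f), near(c,c), on(c)}
optimal plan length = 4; 4 > 1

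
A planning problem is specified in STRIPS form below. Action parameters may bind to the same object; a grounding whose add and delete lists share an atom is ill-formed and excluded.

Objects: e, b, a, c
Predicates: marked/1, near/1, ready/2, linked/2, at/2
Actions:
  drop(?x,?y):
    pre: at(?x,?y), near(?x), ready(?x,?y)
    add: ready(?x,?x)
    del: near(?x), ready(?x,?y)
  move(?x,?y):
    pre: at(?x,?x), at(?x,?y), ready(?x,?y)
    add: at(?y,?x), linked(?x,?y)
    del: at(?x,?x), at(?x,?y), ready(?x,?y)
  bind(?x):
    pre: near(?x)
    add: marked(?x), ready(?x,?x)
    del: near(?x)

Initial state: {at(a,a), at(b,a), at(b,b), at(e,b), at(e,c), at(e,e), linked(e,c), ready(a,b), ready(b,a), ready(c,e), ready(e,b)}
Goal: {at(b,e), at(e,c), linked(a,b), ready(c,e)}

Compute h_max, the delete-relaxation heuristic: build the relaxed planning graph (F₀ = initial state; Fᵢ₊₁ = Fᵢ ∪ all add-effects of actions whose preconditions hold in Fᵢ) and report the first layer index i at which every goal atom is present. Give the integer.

2

F0 = init (11 atoms)
F1 = F0 ∪ {at(a,b), at(b,e), linked(b,a), linked(e,b)}  (15 atoms)
F2 = F1 ∪ {linked(a,b)}  (16 atoms)
goal ⊆ F2  ⇒  h_max = 2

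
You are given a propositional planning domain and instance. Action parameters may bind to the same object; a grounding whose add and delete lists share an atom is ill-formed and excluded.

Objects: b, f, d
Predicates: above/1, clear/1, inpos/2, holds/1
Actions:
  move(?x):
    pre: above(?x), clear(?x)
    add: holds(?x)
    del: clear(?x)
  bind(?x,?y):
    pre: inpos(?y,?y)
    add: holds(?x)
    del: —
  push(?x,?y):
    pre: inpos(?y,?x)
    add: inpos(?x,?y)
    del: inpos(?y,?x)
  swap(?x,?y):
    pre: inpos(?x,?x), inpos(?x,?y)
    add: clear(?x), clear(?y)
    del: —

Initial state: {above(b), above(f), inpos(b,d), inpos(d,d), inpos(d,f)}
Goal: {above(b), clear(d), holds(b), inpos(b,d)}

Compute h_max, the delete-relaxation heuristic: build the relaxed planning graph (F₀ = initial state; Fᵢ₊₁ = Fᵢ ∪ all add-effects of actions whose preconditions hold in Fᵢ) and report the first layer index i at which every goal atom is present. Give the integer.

1

F0 = init (5 atoms)
F1 = F0 ∪ {clear(d), clear(f), holds(b), holds(d), holds(f), inpos(d,b), inpos(f,d)}  (12 atoms)
goal ⊆ F1  ⇒  h_max = 1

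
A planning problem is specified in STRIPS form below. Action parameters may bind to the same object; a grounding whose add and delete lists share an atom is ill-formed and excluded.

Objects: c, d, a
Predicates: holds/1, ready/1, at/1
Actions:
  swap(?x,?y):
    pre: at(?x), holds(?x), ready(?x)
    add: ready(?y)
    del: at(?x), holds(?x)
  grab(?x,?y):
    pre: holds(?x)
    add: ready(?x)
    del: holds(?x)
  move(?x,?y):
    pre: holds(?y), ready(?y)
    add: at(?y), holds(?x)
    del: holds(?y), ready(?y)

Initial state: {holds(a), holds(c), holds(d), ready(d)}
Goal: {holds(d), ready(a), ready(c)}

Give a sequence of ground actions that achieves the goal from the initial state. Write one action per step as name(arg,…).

1. grab(c,c)  →  {holds(a), holds(d), ready(c), ready(d)}
2. grab(a,c)  →  {holds(d), ready(a), ready(c), ready(d)}

grab(c,c); grab(a,c)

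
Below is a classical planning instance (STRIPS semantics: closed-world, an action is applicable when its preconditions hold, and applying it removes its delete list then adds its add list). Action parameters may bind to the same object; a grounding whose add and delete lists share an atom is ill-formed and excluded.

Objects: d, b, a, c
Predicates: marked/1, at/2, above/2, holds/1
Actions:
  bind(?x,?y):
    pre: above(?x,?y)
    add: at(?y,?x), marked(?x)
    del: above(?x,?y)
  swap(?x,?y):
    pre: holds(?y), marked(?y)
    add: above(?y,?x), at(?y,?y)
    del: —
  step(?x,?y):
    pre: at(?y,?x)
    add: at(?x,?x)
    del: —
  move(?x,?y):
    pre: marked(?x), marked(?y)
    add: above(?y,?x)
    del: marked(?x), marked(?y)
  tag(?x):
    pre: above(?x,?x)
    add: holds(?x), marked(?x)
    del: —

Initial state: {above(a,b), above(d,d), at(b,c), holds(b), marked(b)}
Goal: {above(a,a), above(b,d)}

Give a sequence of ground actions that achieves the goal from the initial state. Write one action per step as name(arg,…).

bind(a,b); swap(d,b); move(a,a)

1. bind(a,b)  →  {above(d,d), at(b,a), at(b,c), holds(b), marked(a), marked(b)}
2. swap(d,b)  →  {above(b,d), above(d,d), at(b,a), at(b,b), at(b,c), holds(b), marked(a), marked(b)}
3. move(a,a)  →  {above(a,a), above(b,d), above(d,d), at(b,a), at(b,b), at(b,c), holds(b), marked(b)}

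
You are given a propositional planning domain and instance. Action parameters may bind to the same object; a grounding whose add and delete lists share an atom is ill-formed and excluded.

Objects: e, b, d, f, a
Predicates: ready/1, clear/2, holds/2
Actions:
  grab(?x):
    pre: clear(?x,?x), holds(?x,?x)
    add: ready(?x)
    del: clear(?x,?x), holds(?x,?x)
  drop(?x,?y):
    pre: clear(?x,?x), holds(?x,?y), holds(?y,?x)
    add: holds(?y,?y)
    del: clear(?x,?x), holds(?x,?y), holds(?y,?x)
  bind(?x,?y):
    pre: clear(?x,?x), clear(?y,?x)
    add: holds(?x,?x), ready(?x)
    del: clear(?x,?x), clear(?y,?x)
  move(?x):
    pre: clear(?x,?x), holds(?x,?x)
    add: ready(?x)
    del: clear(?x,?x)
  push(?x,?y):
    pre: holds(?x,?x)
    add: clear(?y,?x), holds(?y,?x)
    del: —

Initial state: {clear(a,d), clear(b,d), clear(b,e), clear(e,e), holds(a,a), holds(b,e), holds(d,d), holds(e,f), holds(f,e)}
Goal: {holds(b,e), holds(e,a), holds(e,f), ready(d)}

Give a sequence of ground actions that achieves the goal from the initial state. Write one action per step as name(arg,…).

push(d,d); grab(d); push(a,e)

1. push(d,d)  →  {clear(a,d), clear(b,d), clear(b,e), clear(d,d), clear(e,e), holds(a,a), holds(b,e), holds(d,d), holds(e,f), holds(f,e)}
2. grab(d)  →  {clear(a,d), clear(b,d), clear(b,e), clear(e,e), holds(a,a), holds(b,e), holds(e,f), holds(f,e), ready(d)}
3. push(a,e)  →  {clear(a,d), clear(b,d), clear(b,e), clear(e,a), clear(e,e), holds(a,a), holds(b,e), holds(e,a), holds(e,f), holds(f,e), ready(d)}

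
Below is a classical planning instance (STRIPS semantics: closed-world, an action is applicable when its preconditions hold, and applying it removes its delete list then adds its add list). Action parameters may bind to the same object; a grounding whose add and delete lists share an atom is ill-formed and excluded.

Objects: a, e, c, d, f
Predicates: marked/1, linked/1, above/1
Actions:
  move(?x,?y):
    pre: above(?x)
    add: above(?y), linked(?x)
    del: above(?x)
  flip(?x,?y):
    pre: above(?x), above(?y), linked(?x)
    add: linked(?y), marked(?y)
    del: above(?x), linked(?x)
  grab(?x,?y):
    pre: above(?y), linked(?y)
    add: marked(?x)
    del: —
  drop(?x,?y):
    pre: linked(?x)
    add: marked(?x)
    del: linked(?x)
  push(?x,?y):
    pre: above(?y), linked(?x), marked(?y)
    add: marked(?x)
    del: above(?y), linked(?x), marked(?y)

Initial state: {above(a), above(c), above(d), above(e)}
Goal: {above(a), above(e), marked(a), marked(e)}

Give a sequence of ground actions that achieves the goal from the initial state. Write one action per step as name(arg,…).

1. move(a,e)  →  {above(c), above(d), above(e), linked(a)}
2. move(c,a)  →  {above(a), above(d), above(e), linked(a), linked(c)}
3. grab(a,a)  →  {above(a), above(d), above(e), linked(a), linked(c), marked(a)}
4. grab(e,a)  →  {above(a), above(d), above(e), linked(a), linked(c), marked(a), marked(e)}

move(a,e); move(c,a); grab(a,a); grab(e,a)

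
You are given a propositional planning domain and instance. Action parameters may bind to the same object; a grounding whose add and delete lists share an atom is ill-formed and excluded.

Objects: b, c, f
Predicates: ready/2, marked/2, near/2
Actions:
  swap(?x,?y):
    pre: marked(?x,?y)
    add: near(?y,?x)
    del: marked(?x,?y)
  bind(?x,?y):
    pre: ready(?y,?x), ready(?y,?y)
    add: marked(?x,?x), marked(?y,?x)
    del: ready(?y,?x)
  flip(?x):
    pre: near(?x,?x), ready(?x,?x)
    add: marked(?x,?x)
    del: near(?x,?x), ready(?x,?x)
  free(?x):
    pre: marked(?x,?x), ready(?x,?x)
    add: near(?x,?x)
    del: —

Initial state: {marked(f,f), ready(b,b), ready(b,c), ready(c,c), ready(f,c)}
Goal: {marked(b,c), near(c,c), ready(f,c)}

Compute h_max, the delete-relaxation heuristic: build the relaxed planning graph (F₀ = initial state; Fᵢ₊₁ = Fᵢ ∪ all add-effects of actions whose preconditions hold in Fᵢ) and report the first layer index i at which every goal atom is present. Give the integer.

2

F0 = init (5 atoms)
F1 = F0 ∪ {marked(b,b), marked(b,c), marked(c,c), near(f,f)}  (9 atoms)
F2 = F1 ∪ {near(b,b), near(c,b), near(c,c)}  (12 atoms)
goal ⊆ F2  ⇒  h_max = 2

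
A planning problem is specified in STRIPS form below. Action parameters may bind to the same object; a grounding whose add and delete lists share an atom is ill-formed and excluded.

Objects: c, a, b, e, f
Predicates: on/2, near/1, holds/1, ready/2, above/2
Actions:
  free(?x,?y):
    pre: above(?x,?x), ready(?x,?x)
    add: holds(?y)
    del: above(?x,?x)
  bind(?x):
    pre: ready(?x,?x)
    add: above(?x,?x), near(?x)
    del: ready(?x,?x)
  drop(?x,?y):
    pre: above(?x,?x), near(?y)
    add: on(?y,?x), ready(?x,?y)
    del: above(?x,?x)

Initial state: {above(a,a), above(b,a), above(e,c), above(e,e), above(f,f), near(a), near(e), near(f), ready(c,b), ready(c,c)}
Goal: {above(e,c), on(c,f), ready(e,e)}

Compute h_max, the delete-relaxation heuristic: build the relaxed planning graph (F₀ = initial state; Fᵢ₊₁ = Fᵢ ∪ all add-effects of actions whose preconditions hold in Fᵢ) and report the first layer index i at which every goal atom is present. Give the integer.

2

F0 = init (10 atoms)
F1 = F0 ∪ {above(c,c), near(c), on(a,a), on(a,e), on(a,f), on(e,a), on(e,e), on(e,f), on(f,a), on(f,e), on(f,f), ready(a,a), ready(a,e), ready(a,f), ready(e,a), ready(e,e), ready(e,f), ready(f,a), ready(f,e), ready(f,f)}  (30 atoms)
F2 = F1 ∪ {holds(a), holds(b), holds(c), holds(e), holds(f), on(a,c), on(c,a), on(c,c), on(c,e), on(c,f), on(e,c), on(f,c), ready(a,c), ready(c,a), ready(c,e), ready(c,f), ready(e,c), ready(f,c)}  (48 atoms)
goal ⊆ F2  ⇒  h_max = 2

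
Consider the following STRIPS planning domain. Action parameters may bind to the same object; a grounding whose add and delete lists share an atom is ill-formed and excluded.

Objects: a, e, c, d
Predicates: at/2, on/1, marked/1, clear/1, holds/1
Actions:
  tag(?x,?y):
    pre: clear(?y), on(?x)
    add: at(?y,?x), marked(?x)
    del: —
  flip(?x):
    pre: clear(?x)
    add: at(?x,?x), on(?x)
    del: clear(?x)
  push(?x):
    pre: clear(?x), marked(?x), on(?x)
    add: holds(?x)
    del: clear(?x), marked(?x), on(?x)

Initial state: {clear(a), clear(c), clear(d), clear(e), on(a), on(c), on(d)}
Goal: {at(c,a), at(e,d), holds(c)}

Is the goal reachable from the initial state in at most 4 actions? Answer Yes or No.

Yes

1. tag(a,c)  →  {at(c,a), clear(a), clear(c), clear(d), clear(e), marked(a), on(a), on(c), on(d)}
2. tag(c,a)  →  {at(a,c), at(c,a), clear(a), clear(c), clear(d), clear(e), marked(a), marked(c), on(a), on(c), on(d)}
3. tag(d,e)  →  {at(a,c), at(c,a), at(e,d), clear(a), clear(c), clear(d), clear(e), marked(a), marked(c), marked(d), on(a), on(c), on(d)}
4. push(c)  →  {at(a,c), at(c,a), at(e,d), clear(a), clear(d), clear(e), holds(c), marked(a), marked(d), on(a), on(d)}
optimal plan length = 4; 4 ≤ 4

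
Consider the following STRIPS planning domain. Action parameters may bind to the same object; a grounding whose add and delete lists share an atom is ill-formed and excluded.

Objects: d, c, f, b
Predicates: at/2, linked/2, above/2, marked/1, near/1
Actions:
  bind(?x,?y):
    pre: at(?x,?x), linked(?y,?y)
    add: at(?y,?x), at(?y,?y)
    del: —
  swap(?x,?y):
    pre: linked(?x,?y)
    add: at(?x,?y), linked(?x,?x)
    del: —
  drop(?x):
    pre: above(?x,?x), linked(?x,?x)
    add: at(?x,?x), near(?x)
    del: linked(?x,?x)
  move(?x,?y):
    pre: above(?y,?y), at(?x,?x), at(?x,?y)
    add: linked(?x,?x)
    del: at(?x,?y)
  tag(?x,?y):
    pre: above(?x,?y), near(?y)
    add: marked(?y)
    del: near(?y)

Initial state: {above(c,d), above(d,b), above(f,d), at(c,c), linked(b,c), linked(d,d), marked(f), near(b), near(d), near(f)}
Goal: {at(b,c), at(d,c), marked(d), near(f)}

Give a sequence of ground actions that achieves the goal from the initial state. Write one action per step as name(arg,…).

1. bind(c,d)  →  {above(c,d), above(d,b), above(f,d), at(c,c), at(d,c), at(d,d), linked(b,c), linked(d,d), marked(f), near(b), near(d), near(f)}
2. swap(b,c)  →  {above(c,d), above(d,b), above(f,d), at(b,c), at(c,c), at(d,c), at(d,d), linked(b,b), linked(b,c), linked(d,d), marked(f), near(b), near(d), near(f)}
3. tag(c,d)  →  {above(c,d), above(d,b), above(f,d), at(b,c), at(c,c), at(d,c), at(d,d), linked(b,b), linked(b,c), linked(d,d), marked(d), marked(f), near(b), near(f)}

bind(c,d); swap(b,c); tag(c,d)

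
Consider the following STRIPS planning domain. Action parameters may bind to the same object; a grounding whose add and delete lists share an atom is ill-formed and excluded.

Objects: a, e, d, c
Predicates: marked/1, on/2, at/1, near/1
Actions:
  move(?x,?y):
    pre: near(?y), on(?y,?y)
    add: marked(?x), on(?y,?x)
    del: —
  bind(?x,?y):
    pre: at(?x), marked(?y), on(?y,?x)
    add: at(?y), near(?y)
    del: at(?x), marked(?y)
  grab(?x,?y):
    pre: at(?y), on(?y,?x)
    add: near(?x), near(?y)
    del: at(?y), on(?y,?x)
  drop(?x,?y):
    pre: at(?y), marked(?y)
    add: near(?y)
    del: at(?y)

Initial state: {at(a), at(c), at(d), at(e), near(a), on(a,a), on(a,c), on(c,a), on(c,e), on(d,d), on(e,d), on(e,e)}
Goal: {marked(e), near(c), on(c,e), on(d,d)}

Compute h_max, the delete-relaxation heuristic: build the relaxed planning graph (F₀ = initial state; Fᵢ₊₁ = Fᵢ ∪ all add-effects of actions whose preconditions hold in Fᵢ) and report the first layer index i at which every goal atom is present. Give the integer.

1

F0 = init (12 atoms)
F1 = F0 ∪ {marked(a), marked(c), marked(d), marked(e), near(c), near(d), near(e), on(a,d), on(a,e)}  (21 atoms)
goal ⊆ F1  ⇒  h_max = 1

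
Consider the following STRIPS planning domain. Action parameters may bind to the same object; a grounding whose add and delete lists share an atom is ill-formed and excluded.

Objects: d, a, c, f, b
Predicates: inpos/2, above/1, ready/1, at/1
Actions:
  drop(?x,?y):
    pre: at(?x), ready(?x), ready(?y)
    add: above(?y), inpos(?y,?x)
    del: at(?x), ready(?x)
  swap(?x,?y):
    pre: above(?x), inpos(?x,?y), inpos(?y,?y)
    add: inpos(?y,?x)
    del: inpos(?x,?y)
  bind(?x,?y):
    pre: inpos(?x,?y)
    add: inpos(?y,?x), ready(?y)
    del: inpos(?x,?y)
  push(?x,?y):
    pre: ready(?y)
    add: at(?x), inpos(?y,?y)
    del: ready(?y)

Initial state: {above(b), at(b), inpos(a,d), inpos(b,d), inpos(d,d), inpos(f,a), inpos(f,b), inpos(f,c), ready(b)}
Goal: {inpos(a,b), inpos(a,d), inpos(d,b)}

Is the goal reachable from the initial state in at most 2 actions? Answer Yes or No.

No

1. swap(b,d)  →  {above(b), at(b), inpos(a,d), inpos(d,b), inpos(d,d), inpos(f,a), inpos(f,b), inpos(f,c), ready(b)}
2. bind(f,a)  →  {above(b), at(b), inpos(a,d), inpos(a,f), inpos(d,b), inpos(d,d), inpos(f,b), inpos(f,c), ready(a), ready(b)}
3. drop(b,a)  →  {above(a), above(b), inpos(a,b), inpos(a,d), inpos(a,f), inpos(d,b), inpos(d,d), inpos(f,b), inpos(f,c), ready(a)}
optimal plan length = 3; 3 > 2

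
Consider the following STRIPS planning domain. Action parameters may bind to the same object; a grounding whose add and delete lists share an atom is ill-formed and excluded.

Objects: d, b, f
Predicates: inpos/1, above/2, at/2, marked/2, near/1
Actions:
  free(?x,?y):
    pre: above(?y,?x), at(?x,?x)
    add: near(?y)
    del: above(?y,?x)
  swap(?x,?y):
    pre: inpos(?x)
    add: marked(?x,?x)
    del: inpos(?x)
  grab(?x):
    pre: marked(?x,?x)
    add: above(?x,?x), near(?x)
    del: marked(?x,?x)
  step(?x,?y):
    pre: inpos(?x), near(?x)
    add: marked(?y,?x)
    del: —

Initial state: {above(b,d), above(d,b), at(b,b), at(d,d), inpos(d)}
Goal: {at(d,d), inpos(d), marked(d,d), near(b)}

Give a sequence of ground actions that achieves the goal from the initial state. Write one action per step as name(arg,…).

free(d,b); free(b,d); step(d,d)

1. free(d,b)  →  {above(d,b), at(b,b), at(d,d), inpos(d), near(b)}
2. free(b,d)  →  {at(b,b), at(d,d), inpos(d), near(b), near(d)}
3. step(d,d)  →  {at(b,b), at(d,d), inpos(d), marked(d,d), near(b), near(d)}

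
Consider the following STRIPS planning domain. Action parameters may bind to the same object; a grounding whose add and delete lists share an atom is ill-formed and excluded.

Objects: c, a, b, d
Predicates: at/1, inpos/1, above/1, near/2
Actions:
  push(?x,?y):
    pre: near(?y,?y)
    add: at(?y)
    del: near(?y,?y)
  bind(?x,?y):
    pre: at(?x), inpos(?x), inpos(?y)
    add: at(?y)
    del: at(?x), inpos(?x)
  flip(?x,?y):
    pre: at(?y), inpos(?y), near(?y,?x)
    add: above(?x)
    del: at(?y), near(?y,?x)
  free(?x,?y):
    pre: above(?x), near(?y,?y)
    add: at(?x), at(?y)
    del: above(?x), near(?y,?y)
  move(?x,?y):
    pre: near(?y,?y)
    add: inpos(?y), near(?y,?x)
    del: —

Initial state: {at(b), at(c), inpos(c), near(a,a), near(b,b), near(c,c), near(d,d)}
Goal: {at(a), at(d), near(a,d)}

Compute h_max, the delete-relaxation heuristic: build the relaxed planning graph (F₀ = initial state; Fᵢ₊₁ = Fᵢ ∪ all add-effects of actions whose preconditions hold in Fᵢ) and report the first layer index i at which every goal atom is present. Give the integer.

F0 = init (7 atoms)
F1 = F0 ∪ {above(c), at(a), at(d), inpos(a), inpos(b), inpos(d), near(a,b), near(a,c), near(a,d), near(b,a), near(b,c), near(b,d), near(c,a), near(c,b), near(c,d), near(d,a), near(d,b), near(d,c)}  (25 atoms)
goal ⊆ F1  ⇒  h_max = 1

1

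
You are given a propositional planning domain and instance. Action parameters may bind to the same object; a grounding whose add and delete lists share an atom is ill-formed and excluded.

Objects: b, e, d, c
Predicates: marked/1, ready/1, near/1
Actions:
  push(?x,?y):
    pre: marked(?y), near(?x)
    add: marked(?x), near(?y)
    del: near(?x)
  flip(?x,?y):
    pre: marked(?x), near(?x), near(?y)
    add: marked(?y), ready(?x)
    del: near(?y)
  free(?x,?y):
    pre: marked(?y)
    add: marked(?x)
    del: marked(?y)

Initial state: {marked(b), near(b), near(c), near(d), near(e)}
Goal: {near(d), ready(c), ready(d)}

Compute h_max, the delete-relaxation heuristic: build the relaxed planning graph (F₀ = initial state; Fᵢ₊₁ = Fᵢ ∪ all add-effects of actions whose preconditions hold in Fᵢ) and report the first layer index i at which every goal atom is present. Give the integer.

2

F0 = init (5 atoms)
F1 = F0 ∪ {marked(c), marked(d), marked(e), ready(b)}  (9 atoms)
F2 = F1 ∪ {ready(c), ready(d), ready(e)}  (12 atoms)
goal ⊆ F2  ⇒  h_max = 2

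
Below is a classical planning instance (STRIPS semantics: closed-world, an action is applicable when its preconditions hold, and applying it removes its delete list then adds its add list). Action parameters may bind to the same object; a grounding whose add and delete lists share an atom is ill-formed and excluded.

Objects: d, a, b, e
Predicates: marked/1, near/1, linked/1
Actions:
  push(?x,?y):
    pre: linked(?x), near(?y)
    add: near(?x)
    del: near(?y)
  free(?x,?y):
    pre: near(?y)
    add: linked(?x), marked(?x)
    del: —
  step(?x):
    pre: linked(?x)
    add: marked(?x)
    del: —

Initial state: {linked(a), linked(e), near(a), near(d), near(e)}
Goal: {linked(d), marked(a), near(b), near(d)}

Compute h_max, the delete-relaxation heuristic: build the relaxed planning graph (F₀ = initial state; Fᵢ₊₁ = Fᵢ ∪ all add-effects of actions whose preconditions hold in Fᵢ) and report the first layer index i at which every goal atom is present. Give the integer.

F0 = init (5 atoms)
F1 = F0 ∪ {linked(b), linked(d), marked(a), marked(b), marked(d), marked(e)}  (11 atoms)
F2 = F1 ∪ {near(b)}  (12 atoms)
goal ⊆ F2  ⇒  h_max = 2

2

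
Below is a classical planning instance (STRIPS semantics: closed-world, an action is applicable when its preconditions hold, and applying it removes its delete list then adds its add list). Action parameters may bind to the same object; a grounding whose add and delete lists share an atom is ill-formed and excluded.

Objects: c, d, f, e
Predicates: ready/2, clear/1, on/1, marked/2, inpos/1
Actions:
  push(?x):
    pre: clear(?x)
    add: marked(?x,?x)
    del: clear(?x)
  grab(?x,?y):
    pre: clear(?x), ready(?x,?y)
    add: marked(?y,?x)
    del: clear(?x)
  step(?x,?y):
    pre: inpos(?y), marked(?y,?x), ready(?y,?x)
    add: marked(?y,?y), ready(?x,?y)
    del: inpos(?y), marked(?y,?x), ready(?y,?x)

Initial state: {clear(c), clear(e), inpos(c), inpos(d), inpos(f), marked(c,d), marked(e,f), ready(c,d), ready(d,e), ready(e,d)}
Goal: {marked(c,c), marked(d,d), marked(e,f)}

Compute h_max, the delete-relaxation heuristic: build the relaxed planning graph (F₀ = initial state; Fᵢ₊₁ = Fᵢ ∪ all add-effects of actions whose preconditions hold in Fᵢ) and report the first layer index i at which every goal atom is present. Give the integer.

2

F0 = init (10 atoms)
F1 = F0 ∪ {marked(c,c), marked(d,c), marked(d,e), marked(e,e), ready(d,c)}  (15 atoms)
F2 = F1 ∪ {marked(d,d)}  (16 atoms)
goal ⊆ F2  ⇒  h_max = 2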